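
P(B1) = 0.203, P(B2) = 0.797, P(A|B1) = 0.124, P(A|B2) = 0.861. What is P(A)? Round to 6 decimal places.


P(A) = P(A|B1)*P(B1) + P(A|B2)*P(B2)
P(A|B1)*P(B1) = 0.124 * 0.203 = 0.025172
P(A|B2)*P(B2) = 0.861 * 0.797 = 0.686217
P(A) = 0.025172 + 0.686217 = 0.711389

0.711389


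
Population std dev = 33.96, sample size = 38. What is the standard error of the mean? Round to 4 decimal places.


SE = sigma / sqrt(n)
sqrt(38) ≈ 6.164414
SE = 33.96 / 6.164414 ≈ 5.509039

5.5090


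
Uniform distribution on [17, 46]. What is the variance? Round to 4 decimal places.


Var = (b-a)^2 / 12
(b-a)^2 = (46 - 17)^2 = 841
Var = 841/12 ≈ 70.083333

70.0833


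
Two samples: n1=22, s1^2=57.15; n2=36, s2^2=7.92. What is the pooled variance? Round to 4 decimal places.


sp^2 = ((n1-1)*s1^2 + (n2-1)*s2^2)/(n1+n2-2)
(n1-1)*s1^2 = 21 * 57.15 = 1200.15
(n2-1)*s2^2 = 35 * 7.92 = 277.2
numerator = 1200.15 + 277.2 = 1477.35
n1+n2-2 = 56
sp^2 = 1477.35 / 56 = 26.38125

26.3813


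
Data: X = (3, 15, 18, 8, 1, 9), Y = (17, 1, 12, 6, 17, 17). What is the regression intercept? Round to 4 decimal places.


a = ybar - b*xbar, where b = sum((xi-xbar)(yi-ybar)) / sum((xi-xbar)^2)
n = 6, xbar = 54/6 = 9, ybar = 70/6 = 35/3 ≈ 11.666667
Sxy = sum((xi-xbar)(yi-ybar)) = -130
Sxx = sum((xi-xbar)^2) = 218
b = Sxy / Sxx = -65/109 ≈ -0.596330
a = 11.666667 - (-0.596330) * 9 = 5570/327 ≈ 17.033639

17.0336


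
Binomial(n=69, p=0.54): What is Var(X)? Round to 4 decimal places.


Var = n*p*(1-p) = 69 * 0.54 * 0.46 = 17.1396

17.1396


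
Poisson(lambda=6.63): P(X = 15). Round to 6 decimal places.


P = e^(-lam) * lam^k / k!
e^(-6.63) ≈ 0.001320163
lam^k = 6.63^15 ≈ 2102339867447.235118
k! = 15! = 1307674368000
P = 0.001320163 * 2102339867447.235118 / 1307674368000 ≈ 0.002122

0.002122


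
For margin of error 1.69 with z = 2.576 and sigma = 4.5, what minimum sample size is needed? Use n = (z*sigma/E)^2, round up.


z*sigma/E = 2.576 * 4.5 / 1.69 = 5796/845 ≈ 6.859172
(z*sigma/E)^2 ≈ 47.048235
round up: n = 48

48


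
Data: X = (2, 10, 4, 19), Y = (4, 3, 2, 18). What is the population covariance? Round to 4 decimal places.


Cov = (1/n)*sum((xi-xbar)(yi-ybar))
n = 4, xbar = 35/4 = 8.75, ybar = 27/4 = 6.75
sum((xi-xbar)(yi-ybar)) = 151.75
Cov = 151.75 / 4 = 37.9375

37.9375


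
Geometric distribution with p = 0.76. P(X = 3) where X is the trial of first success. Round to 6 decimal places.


P = (1-p)^(k-1) * p
(1-p)^(k-1) = 0.24^2 = 0.0576
P = 0.0576 * 0.76 = 0.043776

0.043776


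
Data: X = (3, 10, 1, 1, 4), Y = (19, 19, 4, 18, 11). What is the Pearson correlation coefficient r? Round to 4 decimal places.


r = sum((xi-xbar)(yi-ybar)) / sqrt(sum((xi-xbar)^2) * sum((yi-ybar)^2))
n = 5, xbar = 19/5 = 3.8, ybar = 71/5 = 14.2
Sxy = sum((xi-xbar)(yi-ybar)) = 43.2
Sxx = sum((xi-xbar)^2) = 54.8
Syy = sum((yi-ybar)^2) = 174.8
sqrt(Sxx*Syy) ≈ 97.872570
r = Sxy / sqrt(Sxx*Syy) = 43.2 / 97.872570 ≈ 0.441390

0.4414


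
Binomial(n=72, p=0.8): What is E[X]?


E[X] = n*p = 72 * 0.8 = 57.6

57.6


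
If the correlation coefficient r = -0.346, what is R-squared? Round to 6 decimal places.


R^2 = r^2 = (-0.346)^2 = 0.119716

0.119716


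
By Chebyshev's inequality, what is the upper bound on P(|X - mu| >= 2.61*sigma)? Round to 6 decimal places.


P <= 1/k^2
k^2 = 2.61^2 = 6.8121
1/k^2 = 1 / 6.8121 ≈ 0.14679761

0.146798


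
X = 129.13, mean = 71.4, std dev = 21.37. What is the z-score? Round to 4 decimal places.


z = (X - mu) / sigma
X - mu = 129.13 - 71.4 = 57.73
z = 57.73 / 21.37 = 5773/2137 ≈ 2.701451

2.7015


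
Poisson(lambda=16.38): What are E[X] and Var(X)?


E[X] = Var(X) = lambda = 16.38

16.38, 16.38


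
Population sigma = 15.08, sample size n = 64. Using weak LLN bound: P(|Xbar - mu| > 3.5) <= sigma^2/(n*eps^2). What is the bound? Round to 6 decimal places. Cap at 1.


bound = min(1, sigma^2/(n*eps^2))
sigma^2 = 15.08^2 = 227.4064
n*eps^2 = 64 * 3.5^2 = 64 * 12.25 = 784
sigma^2/(n*eps^2) = 227.4064 / 784 ≈ 0.29005918

0.290059


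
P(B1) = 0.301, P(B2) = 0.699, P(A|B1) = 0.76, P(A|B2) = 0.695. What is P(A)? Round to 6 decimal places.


P(A) = P(A|B1)*P(B1) + P(A|B2)*P(B2)
P(A|B1)*P(B1) = 0.76 * 0.301 = 0.22876
P(A|B2)*P(B2) = 0.695 * 0.699 = 0.485805
P(A) = 0.22876 + 0.485805 = 0.714565

0.714565


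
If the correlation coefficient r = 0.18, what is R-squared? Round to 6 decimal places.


R^2 = r^2 = (0.18)^2 = 0.0324

0.032400


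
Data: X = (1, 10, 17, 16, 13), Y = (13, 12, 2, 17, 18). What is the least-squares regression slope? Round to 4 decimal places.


b = sum((xi-xbar)(yi-ybar)) / sum((xi-xbar)^2)
n = 5, xbar = 57/5 = 11.4, ybar = 62/5 = 12.4
Sxy = sum((xi-xbar)(yi-ybar)) = -33.8
Sxx = sum((xi-xbar)^2) = 165.2
b = Sxy / Sxx = -169/826 ≈ -0.204600

-0.2046


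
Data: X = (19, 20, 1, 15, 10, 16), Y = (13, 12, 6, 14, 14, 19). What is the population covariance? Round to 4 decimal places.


Cov = (1/n)*sum((xi-xbar)(yi-ybar))
n = 6, xbar = 81/6 = 13.5, ybar = 78/6 = 13
sum((xi-xbar)(yi-ybar)) = 94
Cov = 94 / 6 = 47/3 ≈ 15.666667

15.6667


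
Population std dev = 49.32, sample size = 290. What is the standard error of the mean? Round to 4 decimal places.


SE = sigma / sqrt(n)
sqrt(290) ≈ 17.029386
SE = 49.32 / 17.029386 ≈ 2.896170

2.8962


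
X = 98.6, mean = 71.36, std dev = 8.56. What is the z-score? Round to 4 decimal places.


z = (X - mu) / sigma
X - mu = 98.6 - 71.36 = 27.24
z = 27.24 / 8.56 = 681/214 ≈ 3.182243

3.1822


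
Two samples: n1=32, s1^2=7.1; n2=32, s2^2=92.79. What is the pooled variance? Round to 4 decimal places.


sp^2 = ((n1-1)*s1^2 + (n2-1)*s2^2)/(n1+n2-2)
(n1-1)*s1^2 = 31 * 7.1 = 220.1
(n2-1)*s2^2 = 31 * 92.79 = 2876.49
numerator = 220.1 + 2876.49 = 3096.59
n1+n2-2 = 62
sp^2 = 3096.59 / 62 = 49.945

49.9450


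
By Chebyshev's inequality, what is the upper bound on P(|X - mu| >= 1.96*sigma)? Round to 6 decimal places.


P <= 1/k^2
k^2 = 1.96^2 = 3.8416
1/k^2 = 1 / 3.8416 = 625/2401 ≈ 0.26030820

0.260308


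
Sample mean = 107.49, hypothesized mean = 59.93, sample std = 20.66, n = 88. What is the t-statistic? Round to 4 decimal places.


t = (xbar - mu0) / (s/sqrt(n))
xbar - mu0 = 107.49 - 59.93 = 47.56
sqrt(88) ≈ 9.38083152
s/sqrt(n) = 20.66 / 9.38083152 ≈ 2.20236340
t = 47.56 / 2.20236340 ≈ 21.594983

21.5950


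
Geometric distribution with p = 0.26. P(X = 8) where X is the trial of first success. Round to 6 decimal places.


P = (1-p)^(k-1) * p
(1-p)^(k-1) = 0.74^7 ≈ 0.1215128
P = 0.1215128 * 0.26 ≈ 0.03159333

0.031593


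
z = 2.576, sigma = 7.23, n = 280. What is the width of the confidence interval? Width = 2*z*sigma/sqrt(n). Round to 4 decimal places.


width = 2*z*sigma/sqrt(n)
2*z*sigma = 2 * 2.576 * 7.23 = 37.24896
sqrt(280) ≈ 16.733201
width = 37.24896 / 16.733201 ≈ 2.226051

2.2261


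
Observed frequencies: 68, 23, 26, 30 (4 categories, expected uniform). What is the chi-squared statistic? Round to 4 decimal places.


chi2 = sum((O-E)^2/E), E = total/4
total = 147, E = 147/4 = 36.75
(68 - 36.75)^2 / 36.75 = 976.5625 / 36.75 = 15625/588 ≈ 26.573129
(23 - 36.75)^2 / 36.75 = 189.0625 / 36.75 = 3025/588 ≈ 5.144558
(26 - 36.75)^2 / 36.75 = 115.5625 / 36.75 = 1849/588 ≈ 3.144558
(30 - 36.75)^2 / 36.75 = 45.5625 / 36.75 = 243/196 ≈ 1.239796
chi2 = 1769/49 ≈ 36.102041

36.1020


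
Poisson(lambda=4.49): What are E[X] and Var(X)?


E[X] = Var(X) = lambda = 4.49

4.49, 4.49


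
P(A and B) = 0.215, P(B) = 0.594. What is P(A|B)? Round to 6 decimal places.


P(A|B) = P(A and B) / P(B) = 0.215 / 0.594 = 215/594 ≈ 0.36195286

0.361953


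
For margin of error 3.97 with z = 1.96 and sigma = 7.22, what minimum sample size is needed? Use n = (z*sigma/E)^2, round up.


z*sigma/E = 1.96 * 7.22 / 3.97 = 35378/9925 ≈ 3.564534
(z*sigma/E)^2 ≈ 12.705903
round up: n = 13

13


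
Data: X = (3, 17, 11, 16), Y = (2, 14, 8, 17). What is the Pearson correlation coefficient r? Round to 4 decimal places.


r = sum((xi-xbar)(yi-ybar)) / sqrt(sum((xi-xbar)^2) * sum((yi-ybar)^2))
n = 4, xbar = 47/4 = 11.75, ybar = 41/4 = 10.25
Sxy = sum((xi-xbar)(yi-ybar)) = 122.25
Sxx = sum((xi-xbar)^2) = 122.75
Syy = sum((yi-ybar)^2) = 132.75
sqrt(Sxx*Syy) ≈ 127.652115
r = Sxy / sqrt(Sxx*Syy) = 122.25 / 127.652115 ≈ 0.957681

0.9577


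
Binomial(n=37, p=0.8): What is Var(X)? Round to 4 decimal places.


Var = n*p*(1-p) = 37 * 0.8 * 0.2 = 5.92

5.9200


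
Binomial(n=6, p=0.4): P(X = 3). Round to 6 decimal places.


P = C(n,k) * p^k * (1-p)^(n-k)
C(6,3) = 20
p^k = 0.4^3 = 0.064
(1-p)^(n-k) = 0.6^3 = 0.216
P = 20 * 0.064 * 0.216 = 0.27648

0.276480


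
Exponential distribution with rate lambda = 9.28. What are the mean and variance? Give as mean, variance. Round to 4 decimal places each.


mean = 1/lam, var = 1/lam^2
mean = 1 / 9.28 = 25/232 ≈ 0.107759
lam^2 = 9.28^2 = 86.1184
var = 1 / 86.1184 ≈ 0.011612

0.1078, 0.0116


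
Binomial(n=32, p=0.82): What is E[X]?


E[X] = n*p = 32 * 0.82 = 26.24

26.24


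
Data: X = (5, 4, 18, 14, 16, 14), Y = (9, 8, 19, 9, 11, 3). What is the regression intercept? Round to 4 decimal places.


a = ybar - b*xbar, where b = sum((xi-xbar)(yi-ybar)) / sum((xi-xbar)^2)
n = 6, xbar = 71/6 ≈ 11.833333, ybar = 59/6 ≈ 9.833333
Sxy = sum((xi-xbar)(yi-ybar)) = 389/6 ≈ 64.833333
Sxx = sum((xi-xbar)^2) = 1037/6 ≈ 172.833333
b = Sxy / Sxx = 389/1037 ≈ 0.375121
a = 9.833333 - 0.375121 * 11.833333 = 5594/1037 ≈ 5.394407

5.3944


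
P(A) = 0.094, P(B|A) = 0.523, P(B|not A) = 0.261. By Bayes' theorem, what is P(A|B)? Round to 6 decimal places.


P(A|B) = P(B|A)*P(A) / P(B), P(B) = P(B|A)*P(A) + P(B|not A)*P(not A)
P(B|A)*P(A) = 0.523 * 0.094 = 0.049162
P(B|not A)*P(not A) = 0.261 * 0.906 = 0.236466
P(B) = 0.049162 + 0.236466 = 0.285628
P(A|B) = 0.049162 / 0.285628 ≈ 0.17211898

0.172119


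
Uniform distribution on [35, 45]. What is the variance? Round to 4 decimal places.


Var = (b-a)^2 / 12
(b-a)^2 = (45 - 35)^2 = 100
Var = 100/12 ≈ 8.333333

8.3333


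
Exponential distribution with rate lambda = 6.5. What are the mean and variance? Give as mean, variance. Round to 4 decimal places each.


mean = 1/lam, var = 1/lam^2
mean = 1 / 6.5 = 2/13 ≈ 0.153846
lam^2 = 6.5^2 = 42.25
var = 1 / 42.25 = 4/169 ≈ 0.023669

0.1538, 0.0237


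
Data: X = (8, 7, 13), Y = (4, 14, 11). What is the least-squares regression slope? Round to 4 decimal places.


b = sum((xi-xbar)(yi-ybar)) / sum((xi-xbar)^2)
n = 3, xbar = 28/3 ≈ 9.333333, ybar = 29/3 ≈ 9.666667
Sxy = sum((xi-xbar)(yi-ybar)) = 7/3 ≈ 2.333333
Sxx = sum((xi-xbar)^2) = 62/3 ≈ 20.666667
b = Sxy / Sxx = 7/62 ≈ 0.112903

0.1129


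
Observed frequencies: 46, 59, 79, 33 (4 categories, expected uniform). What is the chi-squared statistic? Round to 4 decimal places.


chi2 = sum((O-E)^2/E), E = total/4
total = 217, E = 217/4 = 54.25
(46 - 54.25)^2 / 54.25 = 68.0625 / 54.25 = 1089/868 ≈ 1.254608
(59 - 54.25)^2 / 54.25 = 22.5625 / 54.25 = 361/868 ≈ 0.415899
(79 - 54.25)^2 / 54.25 = 612.5625 / 54.25 = 9801/868 ≈ 11.291475
(33 - 54.25)^2 / 54.25 = 451.5625 / 54.25 = 7225/868 ≈ 8.323733
chi2 = 149/7 ≈ 21.285714

21.2857


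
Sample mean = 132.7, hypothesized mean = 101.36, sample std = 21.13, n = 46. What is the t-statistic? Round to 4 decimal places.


t = (xbar - mu0) / (s/sqrt(n))
xbar - mu0 = 132.7 - 101.36 = 31.34
sqrt(46) ≈ 6.78232998
s/sqrt(n) = 21.13 / 6.78232998 ≈ 3.11544853
t = 31.34 / 3.11544853 ≈ 10.059547

10.0595


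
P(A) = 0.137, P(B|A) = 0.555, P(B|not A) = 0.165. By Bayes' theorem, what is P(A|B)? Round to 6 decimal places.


P(A|B) = P(B|A)*P(A) / P(B), P(B) = P(B|A)*P(A) + P(B|not A)*P(not A)
P(B|A)*P(A) = 0.555 * 0.137 = 0.076035
P(B|not A)*P(not A) = 0.165 * 0.863 = 0.142395
P(B) = 0.076035 + 0.142395 = 0.21843
P(A|B) = 0.076035 / 0.21843 ≈ 0.34809779

0.348098


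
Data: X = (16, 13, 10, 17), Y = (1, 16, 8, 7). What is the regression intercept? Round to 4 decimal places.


a = ybar - b*xbar, where b = sum((xi-xbar)(yi-ybar)) / sum((xi-xbar)^2)
n = 4, xbar = 56/4 = 14, ybar = 32/4 = 8
Sxy = sum((xi-xbar)(yi-ybar)) = -25
Sxx = sum((xi-xbar)^2) = 30
b = Sxy / Sxx = -5/6 ≈ -0.833333
a = 8 - (-0.833333) * 14 = 59/3 ≈ 19.666667

19.6667


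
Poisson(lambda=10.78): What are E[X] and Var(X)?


E[X] = Var(X) = lambda = 10.78

10.78, 10.78


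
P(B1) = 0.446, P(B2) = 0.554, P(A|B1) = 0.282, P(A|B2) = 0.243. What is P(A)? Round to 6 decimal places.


P(A) = P(A|B1)*P(B1) + P(A|B2)*P(B2)
P(A|B1)*P(B1) = 0.282 * 0.446 = 0.125772
P(A|B2)*P(B2) = 0.243 * 0.554 = 0.134622
P(A) = 0.125772 + 0.134622 = 0.260394

0.260394


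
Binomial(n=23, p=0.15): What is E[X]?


E[X] = n*p = 23 * 0.15 = 3.45

3.45


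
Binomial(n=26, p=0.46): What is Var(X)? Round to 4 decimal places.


Var = n*p*(1-p) = 26 * 0.46 * 0.54 = 6.4584

6.4584


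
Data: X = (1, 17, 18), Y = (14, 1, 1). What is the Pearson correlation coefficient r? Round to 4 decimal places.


r = sum((xi-xbar)(yi-ybar)) / sqrt(sum((xi-xbar)^2) * sum((yi-ybar)^2))
n = 3, xbar = 36/3 = 12, ybar = 16/3 ≈ 5.333333
Sxy = sum((xi-xbar)(yi-ybar)) = -143
Sxx = sum((xi-xbar)^2) = 182
Syy = sum((yi-ybar)^2) = 338/3 ≈ 112.666667
sqrt(Sxx*Syy) ≈ 143.196834
r = Sxy / sqrt(Sxx*Syy) = -143 / 143.196834 ≈ -0.998625

-0.9986


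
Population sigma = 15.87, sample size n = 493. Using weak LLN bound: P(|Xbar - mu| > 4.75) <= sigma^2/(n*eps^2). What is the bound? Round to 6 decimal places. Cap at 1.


bound = min(1, sigma^2/(n*eps^2))
sigma^2 = 15.87^2 = 251.8569
n*eps^2 = 493 * 4.75^2 = 493 * 22.5625 = 11123.3125
sigma^2/(n*eps^2) = 251.8569 / 11123.3125 ≈ 0.02264226

0.022642


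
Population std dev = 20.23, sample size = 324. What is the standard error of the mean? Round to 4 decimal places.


SE = sigma / sqrt(n)
sqrt(324) = 18
SE = 20.23 / 18 = 2023/1800 ≈ 1.123889

1.1239


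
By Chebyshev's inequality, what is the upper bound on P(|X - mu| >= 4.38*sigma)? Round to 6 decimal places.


P <= 1/k^2
k^2 = 4.38^2 = 19.1844
1/k^2 = 1 / 19.1844 ≈ 0.05212569

0.052126


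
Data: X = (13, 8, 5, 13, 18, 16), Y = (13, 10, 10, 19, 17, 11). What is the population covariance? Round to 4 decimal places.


Cov = (1/n)*sum((xi-xbar)(yi-ybar))
n = 6, xbar = 73/6 ≈ 12.166667, ybar = 80/6 = 40/3 ≈ 13.333333
sum((xi-xbar)(yi-ybar)) = 164/3 ≈ 54.666667
Cov = 54.666667 / 6 = 82/9 ≈ 9.111111

9.1111


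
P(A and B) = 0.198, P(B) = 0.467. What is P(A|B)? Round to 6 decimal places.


P(A|B) = P(A and B) / P(B) = 0.198 / 0.467 = 198/467 ≈ 0.42398287

0.423983


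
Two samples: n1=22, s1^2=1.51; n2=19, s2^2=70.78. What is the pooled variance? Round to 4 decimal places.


sp^2 = ((n1-1)*s1^2 + (n2-1)*s2^2)/(n1+n2-2)
(n1-1)*s1^2 = 21 * 1.51 = 31.71
(n2-1)*s2^2 = 18 * 70.78 = 1274.04
numerator = 31.71 + 1274.04 = 1305.75
n1+n2-2 = 39
sp^2 = 1305.75 / 39 = 1741/52 ≈ 33.480769

33.4808


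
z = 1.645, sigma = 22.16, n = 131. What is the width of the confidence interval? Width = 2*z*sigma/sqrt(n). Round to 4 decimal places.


width = 2*z*sigma/sqrt(n)
2*z*sigma = 2 * 1.645 * 22.16 = 72.9064
sqrt(131) ≈ 11.445523
width = 72.9064 / 11.445523 ≈ 6.369862

6.3699


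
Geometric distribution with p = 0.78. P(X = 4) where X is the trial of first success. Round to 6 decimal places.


P = (1-p)^(k-1) * p
(1-p)^(k-1) = 0.22^3 = 0.010648
P = 0.010648 * 0.78 = 0.00830544

0.008305


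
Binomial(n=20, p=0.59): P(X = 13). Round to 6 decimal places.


P = C(n,k) * p^k * (1-p)^(n-k)
C(20,13) = 77520
p^k = 0.59^13 ≈ 0.001049726
(1-p)^(n-k) = 0.41^7 ≈ 0.001947543
P = 77520 * 0.001049726 * 0.001947543 ≈ 0.158481

0.158481


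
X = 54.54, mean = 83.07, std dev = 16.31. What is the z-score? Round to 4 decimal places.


z = (X - mu) / sigma
X - mu = 54.54 - 83.07 = -28.53
z = -28.53 / 16.31 = -2853/1631 ≈ -1.749234

-1.7492


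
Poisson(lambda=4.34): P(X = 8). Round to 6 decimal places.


P = e^(-lam) * lam^k / k!
e^(-4.34) ≈ 0.01303653
lam^k = 4.34^8 ≈ 125868.725902
k! = 8! = 40320
P = 0.01303653 * 125868.725902 / 40320 ≈ 0.040697

0.040697


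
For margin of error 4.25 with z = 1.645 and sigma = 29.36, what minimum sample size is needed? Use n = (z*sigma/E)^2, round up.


z*sigma/E = 1.645 * 29.36 / 4.25 ≈ 11.364047
(z*sigma/E)^2 ≈ 129.141566
round up: n = 130

130


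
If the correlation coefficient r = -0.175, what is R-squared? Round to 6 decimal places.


R^2 = r^2 = (-0.175)^2 = 0.030625

0.030625


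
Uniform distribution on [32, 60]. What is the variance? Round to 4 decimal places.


Var = (b-a)^2 / 12
(b-a)^2 = (60 - 32)^2 = 784
Var = 784/12 ≈ 65.333333

65.3333


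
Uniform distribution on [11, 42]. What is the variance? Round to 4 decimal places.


Var = (b-a)^2 / 12
(b-a)^2 = (42 - 11)^2 = 961
Var = 961/12 ≈ 80.083333

80.0833


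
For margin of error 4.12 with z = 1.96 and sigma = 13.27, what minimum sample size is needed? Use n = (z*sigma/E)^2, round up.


z*sigma/E = 1.96 * 13.27 / 4.12 ≈ 6.312913
(z*sigma/E)^2 ≈ 39.852866
round up: n = 40

40


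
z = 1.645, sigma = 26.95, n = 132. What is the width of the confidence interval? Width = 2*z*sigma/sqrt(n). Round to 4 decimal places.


width = 2*z*sigma/sqrt(n)
2*z*sigma = 2 * 1.645 * 26.95 = 88.6655
sqrt(132) ≈ 11.489125
width = 88.6655 / 11.489125 ≈ 7.717341

7.7173


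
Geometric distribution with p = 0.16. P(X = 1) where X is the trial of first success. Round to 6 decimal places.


P = (1-p)^(k-1) * p
(1-p)^(k-1) = 0.84^0 = 1
P = 1 * 0.16 = 0.16

0.160000


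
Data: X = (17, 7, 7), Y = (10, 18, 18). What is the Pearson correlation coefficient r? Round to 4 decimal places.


r = sum((xi-xbar)(yi-ybar)) / sqrt(sum((xi-xbar)^2) * sum((yi-ybar)^2))
n = 3, xbar = 31/3 ≈ 10.333333, ybar = 46/3 ≈ 15.333333
Sxy = sum((xi-xbar)(yi-ybar)) = -160/3 ≈ -53.333333
Sxx = sum((xi-xbar)^2) = 200/3 ≈ 66.666667
Syy = sum((yi-ybar)^2) = 128/3 ≈ 42.666667
sqrt(Sxx*Syy) = 160/3 ≈ 53.333333
r = Sxy / sqrt(Sxx*Syy) = -53.333333 / 53.333333 = -1

-1.0000


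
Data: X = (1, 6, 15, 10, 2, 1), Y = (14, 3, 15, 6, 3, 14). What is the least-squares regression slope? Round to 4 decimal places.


b = sum((xi-xbar)(yi-ybar)) / sum((xi-xbar)^2)
n = 6, xbar = 35/6 ≈ 5.833333, ybar = 55/6 ≈ 9.166667
Sxy = sum((xi-xbar)(yi-ybar)) = 97/6 ≈ 16.166667
Sxx = sum((xi-xbar)^2) = 977/6 ≈ 162.833333
b = Sxy / Sxx = 97/977 ≈ 0.099284

0.0993


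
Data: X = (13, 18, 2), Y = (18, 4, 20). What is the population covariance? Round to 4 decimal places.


Cov = (1/n)*sum((xi-xbar)(yi-ybar))
n = 3, xbar = 33/3 = 11, ybar = 42/3 = 14
sum((xi-xbar)(yi-ybar)) = -116
Cov = -116 / 3 = -116/3 ≈ -38.666667

-38.6667


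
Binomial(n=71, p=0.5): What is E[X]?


E[X] = n*p = 71 * 0.5 = 35.5

35.5


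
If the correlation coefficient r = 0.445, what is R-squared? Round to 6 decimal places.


R^2 = r^2 = (0.445)^2 = 0.198025

0.198025


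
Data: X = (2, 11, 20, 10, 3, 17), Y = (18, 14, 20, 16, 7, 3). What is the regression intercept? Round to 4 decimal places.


a = ybar - b*xbar, where b = sum((xi-xbar)(yi-ybar)) / sum((xi-xbar)^2)
n = 6, xbar = 63/6 = 10.5, ybar = 78/6 = 13
Sxy = sum((xi-xbar)(yi-ybar)) = 3
Sxx = sum((xi-xbar)^2) = 261.5
b = Sxy / Sxx = 6/523 ≈ 0.011472
a = 13 - 0.011472 * 10.5 = 6736/523 ≈ 12.879541

12.8795


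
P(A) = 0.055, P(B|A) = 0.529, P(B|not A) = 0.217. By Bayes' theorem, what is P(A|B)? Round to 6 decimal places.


P(A|B) = P(B|A)*P(A) / P(B), P(B) = P(B|A)*P(A) + P(B|not A)*P(not A)
P(B|A)*P(A) = 0.529 * 0.055 = 0.029095
P(B|not A)*P(not A) = 0.217 * 0.945 = 0.205065
P(B) = 0.029095 + 0.205065 = 0.23416
P(A|B) = 0.029095 / 0.23416 ≈ 0.12425265

0.124253


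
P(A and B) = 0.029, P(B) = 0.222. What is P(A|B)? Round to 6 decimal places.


P(A|B) = P(A and B) / P(B) = 0.029 / 0.222 = 29/222 ≈ 0.13063063

0.130631


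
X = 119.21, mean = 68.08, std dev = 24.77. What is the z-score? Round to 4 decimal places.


z = (X - mu) / sigma
X - mu = 119.21 - 68.08 = 51.13
z = 51.13 / 24.77 = 5113/2477 ≈ 2.064191

2.0642


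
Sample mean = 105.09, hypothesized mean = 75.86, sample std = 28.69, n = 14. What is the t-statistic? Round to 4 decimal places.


t = (xbar - mu0) / (s/sqrt(n))
xbar - mu0 = 105.09 - 75.86 = 29.23
sqrt(14) ≈ 3.74165739
s/sqrt(n) = 28.69 / 3.74165739 ≈ 7.66772503
t = 29.23 / 7.66772503 ≈ 3.812082

3.8121


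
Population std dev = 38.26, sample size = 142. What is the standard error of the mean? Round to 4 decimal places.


SE = sigma / sqrt(n)
sqrt(142) ≈ 11.916375
SE = 38.26 / 11.916375 ≈ 3.210708

3.2107


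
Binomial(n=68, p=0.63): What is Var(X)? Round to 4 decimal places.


Var = n*p*(1-p) = 68 * 0.63 * 0.37 = 15.8508

15.8508


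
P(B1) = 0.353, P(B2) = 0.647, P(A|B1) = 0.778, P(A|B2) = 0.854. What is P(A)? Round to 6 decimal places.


P(A) = P(A|B1)*P(B1) + P(A|B2)*P(B2)
P(A|B1)*P(B1) = 0.778 * 0.353 = 0.274634
P(A|B2)*P(B2) = 0.854 * 0.647 = 0.552538
P(A) = 0.274634 + 0.552538 = 0.827172

0.827172


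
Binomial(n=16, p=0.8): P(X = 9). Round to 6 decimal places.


P = C(n,k) * p^k * (1-p)^(n-k)
C(16,9) = 11440
p^k = 0.8^9 ≈ 0.1342177
(1-p)^(n-k) = 0.2^7 = 0.0000128
P = 11440 * 0.1342177 * 0.0000128 ≈ 0.019654

0.019654


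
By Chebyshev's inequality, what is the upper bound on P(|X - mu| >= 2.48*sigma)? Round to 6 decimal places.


P <= 1/k^2
k^2 = 2.48^2 = 6.1504
1/k^2 = 1 / 6.1504 = 625/3844 ≈ 0.16259105

0.162591


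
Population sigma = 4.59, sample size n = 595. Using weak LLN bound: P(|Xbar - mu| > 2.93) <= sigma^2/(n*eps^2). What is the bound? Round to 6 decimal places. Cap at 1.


bound = min(1, sigma^2/(n*eps^2))
sigma^2 = 4.59^2 = 21.0681
n*eps^2 = 595 * 2.93^2 = 595 * 8.5849 = 5108.0155
sigma^2/(n*eps^2) = 21.0681 / 5108.0155 ≈ 0.00412452

0.004125


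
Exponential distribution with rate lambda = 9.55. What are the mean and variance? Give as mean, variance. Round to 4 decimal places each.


mean = 1/lam, var = 1/lam^2
mean = 1 / 9.55 = 20/191 ≈ 0.104712
lam^2 = 9.55^2 = 91.2025
var = 1 / 91.2025 ≈ 0.010965

0.1047, 0.0110


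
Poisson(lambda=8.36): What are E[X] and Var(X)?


E[X] = Var(X) = lambda = 8.36

8.36, 8.36


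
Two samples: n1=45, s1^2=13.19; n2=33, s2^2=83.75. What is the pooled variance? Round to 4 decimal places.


sp^2 = ((n1-1)*s1^2 + (n2-1)*s2^2)/(n1+n2-2)
(n1-1)*s1^2 = 44 * 13.19 = 580.36
(n2-1)*s2^2 = 32 * 83.75 = 2680
numerator = 580.36 + 2680 = 3260.36
n1+n2-2 = 76
sp^2 = 3260.36 / 76 = 81509/1900 ≈ 42.899474

42.8995


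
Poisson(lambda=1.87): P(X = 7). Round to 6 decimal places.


P = e^(-lam) * lam^k / k!
e^(-1.87) ≈ 0.1541237
lam^k = 1.87^7 ≈ 79.963399
k! = 7! = 5040
P = 0.1541237 * 79.963399 / 5040 ≈ 0.002445

0.002445


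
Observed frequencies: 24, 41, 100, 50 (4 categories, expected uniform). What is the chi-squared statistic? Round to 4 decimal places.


chi2 = sum((O-E)^2/E), E = total/4
total = 215, E = 215/4 = 53.75
(24 - 53.75)^2 / 53.75 = 885.0625 / 53.75 = 14161/860 ≈ 16.466279
(41 - 53.75)^2 / 53.75 = 162.5625 / 53.75 = 2601/860 ≈ 3.024419
(100 - 53.75)^2 / 53.75 = 2139.0625 / 53.75 = 6845/172 ≈ 39.796512
(50 - 53.75)^2 / 53.75 = 14.0625 / 53.75 = 45/172 ≈ 0.261628
chi2 = 12803/215 ≈ 59.548837

59.5488


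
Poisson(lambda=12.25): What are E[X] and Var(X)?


E[X] = Var(X) = lambda = 12.25

12.25, 12.25


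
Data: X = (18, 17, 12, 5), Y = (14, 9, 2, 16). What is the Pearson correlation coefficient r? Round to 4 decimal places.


r = sum((xi-xbar)(yi-ybar)) / sqrt(sum((xi-xbar)^2) * sum((yi-ybar)^2))
n = 4, xbar = 52/4 = 13, ybar = 41/4 = 10.25
Sxy = sum((xi-xbar)(yi-ybar)) = -24
Sxx = sum((xi-xbar)^2) = 106
Syy = sum((yi-ybar)^2) = 116.75
sqrt(Sxx*Syy) ≈ 111.245225
r = Sxy / sqrt(Sxx*Syy) = -24 / 111.245225 ≈ -0.215740

-0.2157


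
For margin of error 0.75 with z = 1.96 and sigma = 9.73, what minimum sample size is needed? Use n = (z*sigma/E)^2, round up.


z*sigma/E = 1.96 * 9.73 / 0.75 = 47677/1875 ≈ 25.427733
(z*sigma/E)^2 ≈ 646.569622
round up: n = 647

647


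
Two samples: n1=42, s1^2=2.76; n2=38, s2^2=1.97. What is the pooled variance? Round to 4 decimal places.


sp^2 = ((n1-1)*s1^2 + (n2-1)*s2^2)/(n1+n2-2)
(n1-1)*s1^2 = 41 * 2.76 = 113.16
(n2-1)*s2^2 = 37 * 1.97 = 72.89
numerator = 113.16 + 72.89 = 186.05
n1+n2-2 = 78
sp^2 = 186.05 / 78 = 3721/1560 ≈ 2.385256

2.3853


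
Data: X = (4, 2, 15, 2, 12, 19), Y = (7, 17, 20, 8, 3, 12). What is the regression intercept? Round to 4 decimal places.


a = ybar - b*xbar, where b = sum((xi-xbar)(yi-ybar)) / sum((xi-xbar)^2)
n = 6, xbar = 54/6 = 9, ybar = 67/6 ≈ 11.166667
Sxy = sum((xi-xbar)(yi-ybar)) = 39
Sxx = sum((xi-xbar)^2) = 268
b = Sxy / Sxx = 39/268 ≈ 0.145522
a = 11.166667 - 0.145522 * 9 = 7925/804 ≈ 9.856965

9.8570


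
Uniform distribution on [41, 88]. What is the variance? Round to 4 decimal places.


Var = (b-a)^2 / 12
(b-a)^2 = (88 - 41)^2 = 2209
Var = 2209/12 ≈ 184.083333

184.0833


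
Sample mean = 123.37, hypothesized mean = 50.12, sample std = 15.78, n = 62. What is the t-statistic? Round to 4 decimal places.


t = (xbar - mu0) / (s/sqrt(n))
xbar - mu0 = 123.37 - 50.12 = 73.25
sqrt(62) ≈ 7.87400787
s/sqrt(n) = 15.78 / 7.87400787 ≈ 2.00406200
t = 73.25 / 2.00406200 ≈ 36.550765

36.5508


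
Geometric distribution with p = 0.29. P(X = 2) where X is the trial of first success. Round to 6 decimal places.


P = (1-p)^(k-1) * p
(1-p)^(k-1) = 0.71^1 = 0.71
P = 0.71 * 0.29 = 0.2059

0.205900


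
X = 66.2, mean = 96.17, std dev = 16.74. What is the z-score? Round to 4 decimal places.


z = (X - mu) / sigma
X - mu = 66.2 - 96.17 = -29.97
z = -29.97 / 16.74 = -111/62 ≈ -1.790323

-1.7903


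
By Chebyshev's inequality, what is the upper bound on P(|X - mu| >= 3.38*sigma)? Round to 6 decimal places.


P <= 1/k^2
k^2 = 3.38^2 = 11.4244
1/k^2 = 1 / 11.4244 ≈ 0.08753195

0.087532


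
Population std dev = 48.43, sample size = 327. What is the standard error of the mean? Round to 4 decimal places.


SE = sigma / sqrt(n)
sqrt(327) ≈ 18.083141
SE = 48.43 / 18.083141 ≈ 2.678185

2.6782


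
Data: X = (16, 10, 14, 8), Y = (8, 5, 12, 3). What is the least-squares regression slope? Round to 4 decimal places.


b = sum((xi-xbar)(yi-ybar)) / sum((xi-xbar)^2)
n = 4, xbar = 48/4 = 12, ybar = 28/4 = 7
Sxy = sum((xi-xbar)(yi-ybar)) = 34
Sxx = sum((xi-xbar)^2) = 40
b = Sxy / Sxx = 0.85

0.8500


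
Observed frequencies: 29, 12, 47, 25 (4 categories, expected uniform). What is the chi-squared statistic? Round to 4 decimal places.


chi2 = sum((O-E)^2/E), E = total/4
total = 113, E = 113/4 = 28.25
(29 - 28.25)^2 / 28.25 = 0.5625 / 28.25 = 9/452 ≈ 0.019912
(12 - 28.25)^2 / 28.25 = 264.0625 / 28.25 = 4225/452 ≈ 9.347345
(47 - 28.25)^2 / 28.25 = 351.5625 / 28.25 = 5625/452 ≈ 12.444690
(25 - 28.25)^2 / 28.25 = 10.5625 / 28.25 = 169/452 ≈ 0.373894
chi2 = 2507/113 ≈ 22.185841

22.1858


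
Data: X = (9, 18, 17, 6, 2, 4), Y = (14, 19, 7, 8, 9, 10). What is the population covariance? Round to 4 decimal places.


Cov = (1/n)*sum((xi-xbar)(yi-ybar))
n = 6, xbar = 56/6 = 28/3 ≈ 9.333333, ybar = 67/6 ≈ 11.166667
sum((xi-xbar)(yi-ybar)) = 203/3 ≈ 67.666667
Cov = 67.666667 / 6 = 203/18 ≈ 11.277778

11.2778


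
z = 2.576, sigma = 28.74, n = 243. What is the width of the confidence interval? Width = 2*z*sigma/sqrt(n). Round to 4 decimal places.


width = 2*z*sigma/sqrt(n)
2*z*sigma = 2 * 2.576 * 28.74 = 148.06848
sqrt(243) ≈ 15.588457
width = 148.06848 / 15.588457 ≈ 9.498597

9.4986


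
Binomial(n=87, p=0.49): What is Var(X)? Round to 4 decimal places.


Var = n*p*(1-p) = 87 * 0.49 * 0.51 = 21.7413

21.7413


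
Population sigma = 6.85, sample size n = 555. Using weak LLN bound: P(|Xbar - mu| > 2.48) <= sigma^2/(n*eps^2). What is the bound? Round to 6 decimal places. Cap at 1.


bound = min(1, sigma^2/(n*eps^2))
sigma^2 = 6.85^2 = 46.9225
n*eps^2 = 555 * 2.48^2 = 555 * 6.1504 = 3413.472
sigma^2/(n*eps^2) = 46.9225 / 3413.472 ≈ 0.01374627

0.013746


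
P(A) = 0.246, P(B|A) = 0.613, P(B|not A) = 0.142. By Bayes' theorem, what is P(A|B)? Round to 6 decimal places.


P(A|B) = P(B|A)*P(A) / P(B), P(B) = P(B|A)*P(A) + P(B|not A)*P(not A)
P(B|A)*P(A) = 0.613 * 0.246 = 0.150798
P(B|not A)*P(not A) = 0.142 * 0.754 = 0.107068
P(B) = 0.150798 + 0.107068 = 0.257866
P(A|B) = 0.150798 / 0.257866 ≈ 0.58479210

0.584792


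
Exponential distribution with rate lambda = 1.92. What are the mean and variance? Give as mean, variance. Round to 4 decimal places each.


mean = 1/lam, var = 1/lam^2
mean = 1 / 1.92 = 25/48 ≈ 0.520833
lam^2 = 1.92^2 = 3.6864
var = 1 / 3.6864 = 625/2304 ≈ 0.271267

0.5208, 0.2713


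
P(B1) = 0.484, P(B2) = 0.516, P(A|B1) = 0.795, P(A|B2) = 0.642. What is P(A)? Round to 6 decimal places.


P(A) = P(A|B1)*P(B1) + P(A|B2)*P(B2)
P(A|B1)*P(B1) = 0.795 * 0.484 = 0.38478
P(A|B2)*P(B2) = 0.642 * 0.516 = 0.331272
P(A) = 0.38478 + 0.331272 = 0.716052

0.716052


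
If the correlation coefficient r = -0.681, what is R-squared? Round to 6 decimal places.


R^2 = r^2 = (-0.681)^2 = 0.463761

0.463761


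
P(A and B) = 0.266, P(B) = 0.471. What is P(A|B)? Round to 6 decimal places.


P(A|B) = P(A and B) / P(B) = 0.266 / 0.471 = 266/471 ≈ 0.56475584

0.564756


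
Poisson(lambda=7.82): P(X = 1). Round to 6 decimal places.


P = e^(-lam) * lam^k / k!
e^(-7.82) ≈ 0.0004016217
lam^k = 7.82^1 = 7.82
k! = 1! = 1
P = 0.0004016217 * 7.82 / 1 ≈ 0.003141

0.003141


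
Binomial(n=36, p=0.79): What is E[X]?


E[X] = n*p = 36 * 0.79 = 28.44

28.44


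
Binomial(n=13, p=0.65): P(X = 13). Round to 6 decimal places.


P = C(n,k) * p^k * (1-p)^(n-k)
C(13,13) = 1
p^k = 0.65^13 ≈ 0.003697206
(1-p)^(n-k) = 0.35^0 = 1
P = 1 * 0.003697206 * 1 ≈ 0.003697

0.003697


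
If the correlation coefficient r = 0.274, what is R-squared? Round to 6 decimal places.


R^2 = r^2 = (0.274)^2 = 0.075076

0.075076


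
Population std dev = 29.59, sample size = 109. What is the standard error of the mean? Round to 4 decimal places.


SE = sigma / sqrt(n)
sqrt(109) ≈ 10.440307
SE = 29.59 / 10.440307 ≈ 2.834208

2.8342


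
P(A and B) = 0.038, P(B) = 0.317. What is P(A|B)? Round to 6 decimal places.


P(A|B) = P(A and B) / P(B) = 0.038 / 0.317 = 38/317 ≈ 0.11987382

0.119874


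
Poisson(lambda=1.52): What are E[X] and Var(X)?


E[X] = Var(X) = lambda = 1.52

1.52, 1.52


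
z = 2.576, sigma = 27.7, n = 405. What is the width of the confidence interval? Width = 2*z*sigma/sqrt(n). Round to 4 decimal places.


width = 2*z*sigma/sqrt(n)
2*z*sigma = 2 * 2.576 * 27.7 = 142.7104
sqrt(405) ≈ 20.124612
width = 142.7104 / 20.124612 ≈ 7.091337

7.0913


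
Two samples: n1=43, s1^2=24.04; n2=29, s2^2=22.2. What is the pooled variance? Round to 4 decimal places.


sp^2 = ((n1-1)*s1^2 + (n2-1)*s2^2)/(n1+n2-2)
(n1-1)*s1^2 = 42 * 24.04 = 1009.68
(n2-1)*s2^2 = 28 * 22.2 = 621.6
numerator = 1009.68 + 621.6 = 1631.28
n1+n2-2 = 70
sp^2 = 1631.28 / 70 = 23.304

23.3040


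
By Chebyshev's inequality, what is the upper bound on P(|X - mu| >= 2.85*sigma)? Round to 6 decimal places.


P <= 1/k^2
k^2 = 2.85^2 = 8.1225
1/k^2 = 1 / 8.1225 = 400/3249 ≈ 0.12311480

0.123115


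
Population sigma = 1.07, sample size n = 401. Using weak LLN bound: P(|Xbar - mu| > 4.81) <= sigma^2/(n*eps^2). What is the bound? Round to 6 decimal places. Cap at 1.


bound = min(1, sigma^2/(n*eps^2))
sigma^2 = 1.07^2 = 1.1449
n*eps^2 = 401 * 4.81^2 = 401 * 23.1361 = 9277.5761
sigma^2/(n*eps^2) = 1.1449 / 9277.5761 ≈ 0.00012341

0.000123


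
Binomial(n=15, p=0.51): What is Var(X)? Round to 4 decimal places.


Var = n*p*(1-p) = 15 * 0.51 * 0.49 = 3.7485

3.7485


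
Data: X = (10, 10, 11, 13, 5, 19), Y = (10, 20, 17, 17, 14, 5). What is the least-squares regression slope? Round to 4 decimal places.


b = sum((xi-xbar)(yi-ybar)) / sum((xi-xbar)^2)
n = 6, xbar = 68/6 = 34/3 ≈ 11.333333, ybar = 83/6 ≈ 13.833333
Sxy = sum((xi-xbar)(yi-ybar)) = -203/3 ≈ -67.666667
Sxx = sum((xi-xbar)^2) = 316/3 ≈ 105.333333
b = Sxy / Sxx = -203/316 ≈ -0.642405

-0.6424


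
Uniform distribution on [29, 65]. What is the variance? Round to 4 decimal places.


Var = (b-a)^2 / 12
(b-a)^2 = (65 - 29)^2 = 1296
Var = 1296/12 = 108

108.0000


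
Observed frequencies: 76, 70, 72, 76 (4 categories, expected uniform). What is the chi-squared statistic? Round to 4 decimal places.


chi2 = sum((O-E)^2/E), E = total/4
total = 294, E = 294/4 = 73.5
(76 - 73.5)^2 / 73.5 = 6.25 / 73.5 = 25/294 ≈ 0.085034
(70 - 73.5)^2 / 73.5 = 12.25 / 73.5 = 1/6 ≈ 0.166667
(72 - 73.5)^2 / 73.5 = 2.25 / 73.5 = 3/98 ≈ 0.030612
(76 - 73.5)^2 / 73.5 = 6.25 / 73.5 = 25/294 ≈ 0.085034
chi2 = 18/49 ≈ 0.367347

0.3673


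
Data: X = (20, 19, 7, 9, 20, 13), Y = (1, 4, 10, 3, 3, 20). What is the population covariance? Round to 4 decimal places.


Cov = (1/n)*sum((xi-xbar)(yi-ybar))
n = 6, xbar = 88/6 = 44/3 ≈ 14.666667, ybar = 41/6 ≈ 6.833333
sum((xi-xbar)(yi-ybar)) = -265/3 ≈ -88.333333
Cov = -88.333333 / 6 = -265/18 ≈ -14.722222

-14.7222


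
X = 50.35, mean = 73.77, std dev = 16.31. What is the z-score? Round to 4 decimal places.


z = (X - mu) / sigma
X - mu = 50.35 - 73.77 = -23.42
z = -23.42 / 16.31 = -2342/1631 ≈ -1.435929

-1.4359


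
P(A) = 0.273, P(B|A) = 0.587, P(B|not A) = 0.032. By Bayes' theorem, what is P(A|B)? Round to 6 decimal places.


P(A|B) = P(B|A)*P(A) / P(B), P(B) = P(B|A)*P(A) + P(B|not A)*P(not A)
P(B|A)*P(A) = 0.587 * 0.273 = 0.160251
P(B|not A)*P(not A) = 0.032 * 0.727 = 0.023264
P(B) = 0.160251 + 0.023264 = 0.183515
P(A|B) = 0.160251 / 0.183515 ≈ 0.87323107

0.873231


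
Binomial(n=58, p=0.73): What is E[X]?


E[X] = n*p = 58 * 0.73 = 42.34

42.34


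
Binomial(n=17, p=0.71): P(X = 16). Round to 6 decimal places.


P = C(n,k) * p^k * (1-p)^(n-k)
C(17,16) = 17
p^k = 0.71^16 ≈ 0.004169976
(1-p)^(n-k) = 0.29^1 = 0.29
P = 17 * 0.004169976 * 0.29 ≈ 0.020558

0.020558


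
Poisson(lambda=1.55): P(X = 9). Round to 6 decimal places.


P = e^(-lam) * lam^k / k!
e^(-1.55) ≈ 0.2122480
lam^k = 1.55^9 ≈ 51.639887
k! = 9! = 362880
P = 0.2122480 * 51.639887 / 362880 ≈ 0.000030

0.000030


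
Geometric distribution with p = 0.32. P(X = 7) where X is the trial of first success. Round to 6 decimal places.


P = (1-p)^(k-1) * p
(1-p)^(k-1) = 0.68^6 ≈ 0.09886748
P = 0.09886748 * 0.32 ≈ 0.03163759

0.031638


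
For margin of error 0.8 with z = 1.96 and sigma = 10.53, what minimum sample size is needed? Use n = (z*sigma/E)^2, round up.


z*sigma/E = 1.96 * 10.53 / 0.8 = 25.7985
(z*sigma/E)^2 ≈ 665.562602
round up: n = 666

666


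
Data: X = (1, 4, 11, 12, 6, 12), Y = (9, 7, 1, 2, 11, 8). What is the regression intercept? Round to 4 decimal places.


a = ybar - b*xbar, where b = sum((xi-xbar)(yi-ybar)) / sum((xi-xbar)^2)
n = 6, xbar = 46/6 = 23/3 ≈ 7.666667, ybar = 38/6 = 19/3 ≈ 6.333333
Sxy = sum((xi-xbar)(yi-ybar)) = -172/3 ≈ -57.333333
Sxx = sum((xi-xbar)^2) = 328/3 ≈ 109.333333
b = Sxy / Sxx = -43/82 ≈ -0.524390
a = 6.333333 - (-0.524390) * 7.666667 = 849/82 ≈ 10.353659

10.3537


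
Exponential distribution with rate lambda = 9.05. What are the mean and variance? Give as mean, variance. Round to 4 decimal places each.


mean = 1/lam, var = 1/lam^2
mean = 1 / 9.05 = 20/181 ≈ 0.110497
lam^2 = 9.05^2 = 81.9025
var = 1 / 81.9025 ≈ 0.012210

0.1105, 0.0122


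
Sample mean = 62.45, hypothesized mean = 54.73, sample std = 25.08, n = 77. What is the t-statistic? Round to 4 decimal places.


t = (xbar - mu0) / (s/sqrt(n))
xbar - mu0 = 62.45 - 54.73 = 7.72
sqrt(77) ≈ 8.77496439
s/sqrt(n) = 25.08 / 8.77496439 ≈ 2.85813126
t = 7.72 / 2.85813126 ≈ 2.701066

2.7011


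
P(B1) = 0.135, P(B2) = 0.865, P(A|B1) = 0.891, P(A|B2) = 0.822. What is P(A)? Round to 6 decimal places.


P(A) = P(A|B1)*P(B1) + P(A|B2)*P(B2)
P(A|B1)*P(B1) = 0.891 * 0.135 = 0.120285
P(A|B2)*P(B2) = 0.822 * 0.865 = 0.71103
P(A) = 0.120285 + 0.71103 = 0.831315

0.831315


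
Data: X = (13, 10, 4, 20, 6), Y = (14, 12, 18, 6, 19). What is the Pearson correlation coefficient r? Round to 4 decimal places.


r = sum((xi-xbar)(yi-ybar)) / sqrt(sum((xi-xbar)^2) * sum((yi-ybar)^2))
n = 5, xbar = 53/5 = 10.6, ybar = 69/5 = 13.8
Sxy = sum((xi-xbar)(yi-ybar)) = -123.4
Sxx = sum((xi-xbar)^2) = 159.2
Syy = sum((yi-ybar)^2) = 108.8
sqrt(Sxx*Syy) ≈ 131.609118
r = Sxy / sqrt(Sxx*Syy) = -123.4 / 131.609118 ≈ -0.937625

-0.9376


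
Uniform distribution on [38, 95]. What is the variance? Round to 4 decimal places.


Var = (b-a)^2 / 12
(b-a)^2 = (95 - 38)^2 = 3249
Var = 3249/12 = 270.75

270.7500


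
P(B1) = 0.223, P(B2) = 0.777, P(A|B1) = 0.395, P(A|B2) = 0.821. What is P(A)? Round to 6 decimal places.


P(A) = P(A|B1)*P(B1) + P(A|B2)*P(B2)
P(A|B1)*P(B1) = 0.395 * 0.223 = 0.088085
P(A|B2)*P(B2) = 0.821 * 0.777 = 0.637917
P(A) = 0.088085 + 0.637917 = 0.726002

0.726002


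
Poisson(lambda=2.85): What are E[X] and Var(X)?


E[X] = Var(X) = lambda = 2.85

2.85, 2.85


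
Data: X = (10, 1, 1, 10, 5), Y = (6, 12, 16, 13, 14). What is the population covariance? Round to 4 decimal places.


Cov = (1/n)*sum((xi-xbar)(yi-ybar))
n = 5, xbar = 27/5 = 5.4, ybar = 61/5 = 12.2
sum((xi-xbar)(yi-ybar)) = -41.4
Cov = -41.4 / 5 = -8.28

-8.2800


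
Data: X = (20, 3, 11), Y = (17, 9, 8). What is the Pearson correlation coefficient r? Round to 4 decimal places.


r = sum((xi-xbar)(yi-ybar)) / sqrt(sum((xi-xbar)^2) * sum((yi-ybar)^2))
n = 3, xbar = 34/3 ≈ 11.333333, ybar = 34/3 ≈ 11.333333
Sxy = sum((xi-xbar)(yi-ybar)) = 209/3 ≈ 69.666667
Sxx = sum((xi-xbar)^2) = 434/3 ≈ 144.666667
Syy = sum((yi-ybar)^2) = 146/3 ≈ 48.666667
sqrt(Sxx*Syy) ≈ 83.907356
r = Sxy / sqrt(Sxx*Syy) = 69.666667 / 83.907356 ≈ 0.830281

0.8303


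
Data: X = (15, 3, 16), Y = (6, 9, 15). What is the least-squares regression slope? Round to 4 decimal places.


b = sum((xi-xbar)(yi-ybar)) / sum((xi-xbar)^2)
n = 3, xbar = 34/3 ≈ 11.333333, ybar = 30/3 = 10
Sxy = sum((xi-xbar)(yi-ybar)) = 17
Sxx = sum((xi-xbar)^2) = 314/3 ≈ 104.666667
b = Sxy / Sxx = 51/314 ≈ 0.162420

0.1624


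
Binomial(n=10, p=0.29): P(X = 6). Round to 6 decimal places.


P = C(n,k) * p^k * (1-p)^(n-k)
C(10,6) = 210
p^k = 0.29^6 ≈ 0.0005948233
(1-p)^(n-k) = 0.71^4 ≈ 0.2541168
P = 210 * 0.0005948233 * 0.2541168 ≈ 0.031742

0.031742


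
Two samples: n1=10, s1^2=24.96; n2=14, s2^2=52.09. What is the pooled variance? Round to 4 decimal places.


sp^2 = ((n1-1)*s1^2 + (n2-1)*s2^2)/(n1+n2-2)
(n1-1)*s1^2 = 9 * 24.96 = 224.64
(n2-1)*s2^2 = 13 * 52.09 = 677.17
numerator = 224.64 + 677.17 = 901.81
n1+n2-2 = 22
sp^2 = 901.81 / 22 = 90181/2200 ≈ 40.991364

40.9914


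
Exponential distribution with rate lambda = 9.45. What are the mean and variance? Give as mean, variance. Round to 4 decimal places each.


mean = 1/lam, var = 1/lam^2
mean = 1 / 9.45 = 20/189 ≈ 0.105820
lam^2 = 9.45^2 = 89.3025
var = 1 / 89.3025 ≈ 0.011198

0.1058, 0.0112


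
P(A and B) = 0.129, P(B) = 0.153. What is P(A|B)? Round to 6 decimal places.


P(A|B) = P(A and B) / P(B) = 0.129 / 0.153 = 43/51 ≈ 0.84313725

0.843137


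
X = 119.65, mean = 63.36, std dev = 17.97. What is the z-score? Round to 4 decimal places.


z = (X - mu) / sigma
X - mu = 119.65 - 63.36 = 56.29
z = 56.29 / 17.97 = 5629/1797 ≈ 3.132443

3.1324


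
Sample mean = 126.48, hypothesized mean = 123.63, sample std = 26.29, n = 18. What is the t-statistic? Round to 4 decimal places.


t = (xbar - mu0) / (s/sqrt(n))
xbar - mu0 = 126.48 - 123.63 = 2.85
sqrt(18) ≈ 4.24264069
s/sqrt(n) = 26.29 / 4.24264069 ≈ 6.19661243
t = 2.85 / 6.19661243 ≈ 0.459929

0.4599
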